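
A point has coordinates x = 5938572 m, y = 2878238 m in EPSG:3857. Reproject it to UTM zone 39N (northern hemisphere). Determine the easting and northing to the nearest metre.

Web Mercator inverse (R = 6378137 m) → φ = 25.02029814°, λ = 53.34709993°.
UTM 39N forward: E = 736849.090 m, N = 2769247.873 m.

E 736849 m, N 2769248 m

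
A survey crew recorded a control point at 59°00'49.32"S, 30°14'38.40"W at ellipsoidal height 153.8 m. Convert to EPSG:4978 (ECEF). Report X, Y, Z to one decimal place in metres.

X 2843801.8 m, Y -1658057.1 m, Z -5444853.9 m

WGS84: a = 6378137 m, e² = 0.006694380; N(φ) = a/√(1−e²sin²φ) = 6393885.396 m.
X = (N+h)·cosφ·cosλ = 2843801.818 m; Y = (N+h)·cosφ·sinλ = -1658057.142 m; Z = (N(1−e²)+h)·sinφ = -5444853.906 m.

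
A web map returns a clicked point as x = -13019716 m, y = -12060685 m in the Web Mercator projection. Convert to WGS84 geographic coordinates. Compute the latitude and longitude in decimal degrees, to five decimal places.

lat -72.83430°, lon -116.95810°

R = 6378137 m. λ = x/R = -116.95809878°.
φ = 2·arctan(exp(y/R)) − 90° = 2·arctan(0.15093) − 90° = -72.83430088°.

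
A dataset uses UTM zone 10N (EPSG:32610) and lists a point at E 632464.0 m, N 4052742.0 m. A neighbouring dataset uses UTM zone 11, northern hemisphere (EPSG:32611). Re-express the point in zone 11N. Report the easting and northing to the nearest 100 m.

E 95800 m, N 4061200 m

UTM 10N → geographic: φ = 36.61099988°, λ = -121.51879971°.
UTM 11N (λ₀ = -117°) forward: E = 95774.224 m, N = 4061238.543 m.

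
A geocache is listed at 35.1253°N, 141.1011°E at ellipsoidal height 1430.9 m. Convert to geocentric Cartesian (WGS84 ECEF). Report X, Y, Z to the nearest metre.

WGS84: a = 6378137 m, e² = 0.006694380; N(φ) = a/√(1−e²sin²φ) = 6385216.228 m.
X = (N+h)·cosφ·cosλ = -4065302.787 m; Y = (N+h)·cosφ·sinλ = 3280156.963 m; Z = (N(1−e²)+h)·sinφ = 3650068.505 m.

X -4065303 m, Y 3280157 m, Z 3650069 m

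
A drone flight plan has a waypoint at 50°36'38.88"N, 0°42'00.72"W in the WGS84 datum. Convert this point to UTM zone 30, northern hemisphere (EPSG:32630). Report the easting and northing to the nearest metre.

Zone 30 central meridian λ₀ = 6×30 − 183 = -3°; Δλ = +2.2998°.
Transverse Mercator on WGS84 with k₀ = 0.9996 gives E = 662713.896 m, N = 5609070.268 m.

E 662714 m, N 5609070 m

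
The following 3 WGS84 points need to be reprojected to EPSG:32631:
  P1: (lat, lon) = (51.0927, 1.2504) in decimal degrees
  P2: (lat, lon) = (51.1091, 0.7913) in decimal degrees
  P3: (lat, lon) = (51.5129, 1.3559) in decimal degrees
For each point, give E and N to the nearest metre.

UTM zone 31N: λ₀ = 3°, k₀ = 0.9996.
P1 (51.0927°, 1.2504°) → (377480.069, 5661589.436) m.
P2 (51.1091°, 0.7913°) → (345388.228, 5664277.367) m.
P3 (51.5129°, 1.3559°) → (385914.249, 5708145.213) m.

P1: E 377480 m, N 5661589 m; P2: E 345388 m, N 5664277 m; P3: E 385914 m, N 5708145 m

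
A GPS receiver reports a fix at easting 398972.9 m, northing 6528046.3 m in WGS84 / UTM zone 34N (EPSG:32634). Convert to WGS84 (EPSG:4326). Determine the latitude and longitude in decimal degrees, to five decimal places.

Zone 34N: λ₀ = 21°, k₀ = 0.9996, false easting 500000 m.
Meridian distance M = (N − FN)/k₀ = 6530658.6 m.
Inverse transverse Mercator on WGS84 gives φ = 58.88029963°, λ = 19.24749948°.

lat 58.88030°, lon 19.24750°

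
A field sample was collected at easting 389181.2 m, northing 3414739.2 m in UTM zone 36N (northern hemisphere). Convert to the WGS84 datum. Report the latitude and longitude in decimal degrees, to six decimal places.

lat 30.860700°, lon 31.840900°

Zone 36N: λ₀ = 33°, k₀ = 0.9996, false easting 500000 m.
Meridian distance M = (N − FN)/k₀ = 3416105.6 m.
Inverse transverse Mercator on WGS84 gives φ = 30.86070001°, λ = 31.84090046°.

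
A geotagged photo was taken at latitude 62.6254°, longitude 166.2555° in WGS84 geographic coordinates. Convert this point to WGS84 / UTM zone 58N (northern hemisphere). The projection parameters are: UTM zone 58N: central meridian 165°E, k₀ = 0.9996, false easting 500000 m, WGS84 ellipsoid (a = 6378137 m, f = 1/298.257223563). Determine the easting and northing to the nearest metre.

E 564405 m, N 6944480 m

Zone 58 central meridian λ₀ = 6×58 − 183 = 165°; Δλ = +1.2555°.
Transverse Mercator on WGS84 with k₀ = 0.9996 gives E = 564404.806 m, N = 6944480.153 m.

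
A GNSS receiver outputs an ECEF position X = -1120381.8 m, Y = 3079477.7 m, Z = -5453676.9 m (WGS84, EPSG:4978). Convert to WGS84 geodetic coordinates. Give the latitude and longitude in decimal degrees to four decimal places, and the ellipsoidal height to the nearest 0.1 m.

λ = atan2(Y, X) = 109.99250102°; p = √(X²+Y²) = 3276955.6 m.
Bowring's method on WGS84 (a = 6378137 m, b = 6356752.314 m) gives φ = -59.16919991°, h = 66.353 m.

lat -59.1692°, lon 109.9925°, h 66.4 m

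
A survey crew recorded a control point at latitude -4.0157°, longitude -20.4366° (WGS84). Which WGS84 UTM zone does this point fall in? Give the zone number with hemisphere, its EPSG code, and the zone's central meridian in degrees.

Zone 27S (EPSG:32727), central meridian -21°

UTM zone = ⌊(λ + 180)/6⌋ + 1; -20.4366° ∈ [-24°, -18°) → zone 27.
Hemisphere: S (φ < 0).
Central meridian λ₀ = 6×27 − 183 = -21°.
EPSG code: 32727.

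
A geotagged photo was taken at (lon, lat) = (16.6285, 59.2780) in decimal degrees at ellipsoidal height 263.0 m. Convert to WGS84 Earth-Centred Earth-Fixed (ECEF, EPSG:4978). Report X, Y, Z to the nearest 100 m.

X 3130000 m, Y 934800 m, Z 5460000 m

WGS84: a = 6378137 m, e² = 0.006694380; N(φ) = a/√(1−e²sin²φ) = 6393972.758 m.
X = (N+h)·cosφ·cosλ = 3130032.804 m; Y = (N+h)·cosφ·sinλ = 934798.861 m; Z = (N(1−e²)+h)·sinφ = 5460047.795 m.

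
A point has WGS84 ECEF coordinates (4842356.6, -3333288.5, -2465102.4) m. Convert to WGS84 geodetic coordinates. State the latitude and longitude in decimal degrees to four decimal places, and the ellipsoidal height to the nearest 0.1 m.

λ = atan2(Y, X) = -34.54200047°; p = √(X²+Y²) = 5878709.9 m.
Bowring's method on WGS84 (a = 6378137 m, b = 6356752.314 m) gives φ = -22.88719963°, h = -291.322 m.

lat -22.8872°, lon -34.5420°, h -291.3 m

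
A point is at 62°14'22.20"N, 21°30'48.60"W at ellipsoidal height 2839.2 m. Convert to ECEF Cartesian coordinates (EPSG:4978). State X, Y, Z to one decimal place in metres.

X 2772319.3 m, Y -1092800.2 m, Z 5623509.3 m

WGS84: a = 6378137 m, e² = 0.006694380; N(φ) = a/√(1−e²sin²φ) = 6394920.263 m.
X = (N+h)·cosφ·cosλ = 2772319.264 m; Y = (N+h)·cosφ·sinλ = -1092800.238 m; Z = (N(1−e²)+h)·sinφ = 5623509.337 m.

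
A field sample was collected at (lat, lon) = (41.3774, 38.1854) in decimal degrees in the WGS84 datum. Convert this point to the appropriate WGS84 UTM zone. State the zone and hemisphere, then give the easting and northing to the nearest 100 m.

Zone 37N: E 431900 m, N 4581000 m

Longitude 38.1854° lies in the 6° band [36°, 42°), giving zone 37; latitude is north of the equator, so 37N.
Zone 37 central meridian λ₀ = 6×37 − 183 = 39°; Δλ = -0.8146°.
Transverse Mercator on WGS84 with k₀ = 0.9996 gives E = 431882.864 m, N = 4580973.512 m.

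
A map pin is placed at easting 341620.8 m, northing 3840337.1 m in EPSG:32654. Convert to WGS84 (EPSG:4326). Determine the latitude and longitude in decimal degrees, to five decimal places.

Zone 54N: λ₀ = 141°, k₀ = 0.9996, false easting 500000 m.
Meridian distance M = (N − FN)/k₀ = 3841873.8 m.
Inverse transverse Mercator on WGS84 gives φ = 34.69280009°, λ = 139.27089989°.

lat 34.69280°, lon 139.27090°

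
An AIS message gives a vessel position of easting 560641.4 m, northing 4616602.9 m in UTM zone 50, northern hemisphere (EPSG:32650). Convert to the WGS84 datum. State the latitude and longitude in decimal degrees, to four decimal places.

Zone 50N: λ₀ = 117°, k₀ = 0.9996, false easting 500000 m.
Meridian distance M = (N − FN)/k₀ = 4618450.3 m.
Inverse transverse Mercator on WGS84 gives φ = 41.69890015°, λ = 117.72880031°.

lat 41.6989°, lon 117.7288°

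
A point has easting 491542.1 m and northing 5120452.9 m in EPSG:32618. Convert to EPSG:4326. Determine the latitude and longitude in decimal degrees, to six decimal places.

lat 46.237600°, lon -75.109700°

Zone 18N: λ₀ = -75°, k₀ = 0.9996, false easting 500000 m.
Meridian distance M = (N − FN)/k₀ = 5122501.9 m.
Inverse transverse Mercator on WGS84 gives φ = 46.23760018°, λ = -75.10970010°.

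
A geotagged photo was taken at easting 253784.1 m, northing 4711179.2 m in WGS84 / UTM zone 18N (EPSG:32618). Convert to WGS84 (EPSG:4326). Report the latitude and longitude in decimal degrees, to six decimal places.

Zone 18N: λ₀ = -75°, k₀ = 0.9996, false easting 500000 m.
Meridian distance M = (N − FN)/k₀ = 4713064.4 m.
Inverse transverse Mercator on WGS84 gives φ = 42.51379971°, λ = -77.99710038°.

lat 42.513800°, lon -77.997100°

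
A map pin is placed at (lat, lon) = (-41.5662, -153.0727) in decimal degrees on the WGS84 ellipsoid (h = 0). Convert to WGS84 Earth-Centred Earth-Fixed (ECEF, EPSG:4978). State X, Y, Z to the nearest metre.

X -4260962 m, Y -2164263 m, Z -4209676 m

WGS84: a = 6378137 m, e² = 0.006694380; N(φ) = a/√(1−e²sin²φ) = 6387555.843 m.
X = (N+h)·cosφ·cosλ = -4260961.523 m; Y = (N+h)·cosφ·sinλ = -2164262.567 m; Z = (N(1−e²)+h)·sinφ = -4209676.103 m.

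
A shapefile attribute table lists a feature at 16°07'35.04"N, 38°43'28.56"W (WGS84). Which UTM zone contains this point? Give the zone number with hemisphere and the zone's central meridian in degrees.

UTM zone = ⌊(λ + 180)/6⌋ + 1; -38.7246° ∈ [-42°, -36°) → zone 24.
Hemisphere: N (φ ≥ 0).
Central meridian λ₀ = 6×24 − 183 = -39°.

Zone 24N, central meridian -39°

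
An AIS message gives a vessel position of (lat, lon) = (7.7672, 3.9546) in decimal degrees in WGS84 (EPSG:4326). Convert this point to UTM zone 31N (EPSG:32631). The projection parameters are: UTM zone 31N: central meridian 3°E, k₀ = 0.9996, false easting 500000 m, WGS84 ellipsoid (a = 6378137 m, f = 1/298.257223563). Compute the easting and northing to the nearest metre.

E 605260 m, N 858680 m

Zone 31 central meridian λ₀ = 6×31 − 183 = 3°; Δλ = +0.9546°.
Transverse Mercator on WGS84 with k₀ = 0.9996 gives E = 605259.681 m, N = 858680.109 m.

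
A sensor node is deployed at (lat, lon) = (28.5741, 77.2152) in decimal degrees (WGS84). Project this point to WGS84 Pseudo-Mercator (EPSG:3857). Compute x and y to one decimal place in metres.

Web Mercator is spherical with R = a = 6378137 m.
x = R·λ = 6378137 × 1.347659473 = 8595556.746 m.
y = R·ln tan(π/4 + φ/2) = 6378137 × 0.520771094 = 3321549.383 m.

x 8595556.7 m, y 3321549.4 m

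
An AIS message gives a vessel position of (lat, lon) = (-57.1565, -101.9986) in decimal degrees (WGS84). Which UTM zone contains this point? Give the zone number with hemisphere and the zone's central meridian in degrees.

Zone 14S, central meridian -99°

UTM zone = ⌊(λ + 180)/6⌋ + 1; -101.9986° ∈ [-102°, -96°) → zone 14.
Hemisphere: S (φ < 0).
Central meridian λ₀ = 6×14 − 183 = -99°.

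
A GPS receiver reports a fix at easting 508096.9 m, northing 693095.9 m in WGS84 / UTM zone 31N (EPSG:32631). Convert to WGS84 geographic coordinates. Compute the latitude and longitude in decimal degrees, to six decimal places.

lat 6.270400°, lon 3.073200°

Zone 31N: λ₀ = 3°, k₀ = 0.9996, false easting 500000 m.
Meridian distance M = (N − FN)/k₀ = 693373.2 m.
Inverse transverse Mercator on WGS84 gives φ = 6.27040013°, λ = 3.07319979°.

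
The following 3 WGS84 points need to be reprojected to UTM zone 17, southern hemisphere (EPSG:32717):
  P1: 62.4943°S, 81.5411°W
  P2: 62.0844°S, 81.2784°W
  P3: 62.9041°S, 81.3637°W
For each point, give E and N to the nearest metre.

UTM zone 17S: λ₀ = -81°, k₀ = 0.9996.
P1 (-62.4943°, -81.5411°) → (472119.118, 3070635.587) m.
P2 (-62.0844°, -81.2784°) → (485458.550, 3116386.333) m.
P3 (-62.9041°, -81.3637°) → (481517.332, 3025043.386) m.

P1: E 472119 m, N 3070636 m; P2: E 485459 m, N 3116386 m; P3: E 481517 m, N 3025043 m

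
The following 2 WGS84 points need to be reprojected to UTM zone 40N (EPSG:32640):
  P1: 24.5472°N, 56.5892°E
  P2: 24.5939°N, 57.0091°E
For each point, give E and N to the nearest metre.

UTM zone 40N: λ₀ = 57°, k₀ = 0.9996.
P1 (24.5472°, 56.5892°) → (458395.427, 2714873.330) m.
P2 (24.5939°, 57.0091°) → (500921.274, 2719982.125) m.

P1: E 458395 m, N 2714873 m; P2: E 500921 m, N 2719982 m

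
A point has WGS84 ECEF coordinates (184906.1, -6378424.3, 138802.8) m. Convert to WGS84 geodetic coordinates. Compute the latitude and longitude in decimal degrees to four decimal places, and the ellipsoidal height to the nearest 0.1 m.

λ = atan2(Y, X) = -88.33950011°; p = √(X²+Y²) = 6381103.9 m.
Bowring's method on WGS84 (a = 6378137 m, b = 6356752.314 m) gives φ = 1.25450006°, h = 4486.503 m.

lat 1.2545°, lon -88.3395°, h 4486.5 m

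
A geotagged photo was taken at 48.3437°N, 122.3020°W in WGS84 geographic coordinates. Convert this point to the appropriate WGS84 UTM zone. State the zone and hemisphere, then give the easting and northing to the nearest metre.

Longitude -122.3020° lies in the 6° band [-126°, -120°), giving zone 10; latitude is north of the equator, so 10N.
Zone 10 central meridian λ₀ = 6×10 − 183 = -123°; Δλ = +0.6980°.
Transverse Mercator on WGS84 with k₀ = 0.9996 gives E = 551720.729 m, N = 5354737.587 m.

Zone 10N: E 551721 m, N 5354738 m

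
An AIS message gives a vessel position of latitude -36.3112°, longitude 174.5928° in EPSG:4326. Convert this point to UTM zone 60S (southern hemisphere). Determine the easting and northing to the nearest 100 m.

E 283900 m, N 5978800 m

Zone 60 central meridian λ₀ = 6×60 − 183 = 177°; Δλ = -2.4072°.
Transverse Mercator on WGS84 with k₀ = 0.9996 gives E = 283881.221 m, N = 5978844.671 m.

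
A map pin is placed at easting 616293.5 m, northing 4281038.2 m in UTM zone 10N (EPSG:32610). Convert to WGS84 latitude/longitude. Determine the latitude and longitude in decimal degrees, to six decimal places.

Zone 10N: λ₀ = -123°, k₀ = 0.9996, false easting 500000 m.
Meridian distance M = (N − FN)/k₀ = 4282751.3 m.
Inverse transverse Mercator on WGS84 gives φ = 38.67029972°, λ = -121.66319975°.

lat 38.670300°, lon -121.663200°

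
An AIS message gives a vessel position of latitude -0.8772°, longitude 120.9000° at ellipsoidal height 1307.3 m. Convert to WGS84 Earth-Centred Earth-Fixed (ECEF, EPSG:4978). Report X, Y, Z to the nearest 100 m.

X -3275700 m, Y 5473300 m, Z -97000 m

WGS84: a = 6378137 m, e² = 0.006694380; N(φ) = a/√(1−e²sin²φ) = 6378142.004 m.
X = (N+h)·cosφ·cosλ = -3275726.435 m; Y = (N+h)·cosφ·sinλ = 5473340.036 m; Z = (N(1−e²)+h)·sinφ = -97012.056 m.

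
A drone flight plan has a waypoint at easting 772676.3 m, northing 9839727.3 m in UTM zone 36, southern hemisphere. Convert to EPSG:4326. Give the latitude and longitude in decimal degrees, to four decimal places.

lat -1.4487°, lon 35.4505°

Zone 36S: λ₀ = 33°, k₀ = 0.9996, false easting 500000 m, false northing 10000000 m.
Meridian distance M = (N − FN)/k₀ = -160336.8 m.
Inverse transverse Mercator on WGS84 gives φ = -1.44869991°, λ = 35.45049984°.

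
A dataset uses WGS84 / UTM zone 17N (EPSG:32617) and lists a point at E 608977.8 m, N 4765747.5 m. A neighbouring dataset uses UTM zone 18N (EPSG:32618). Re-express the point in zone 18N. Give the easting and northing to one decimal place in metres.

E 120188.3 m, N 4775437.3 m

UTM 17N → geographic: φ = 43.03659970°, λ = -79.66220032°.
UTM 18N (λ₀ = -75°) forward: E = 120188.257 m, N = 4775437.262 m.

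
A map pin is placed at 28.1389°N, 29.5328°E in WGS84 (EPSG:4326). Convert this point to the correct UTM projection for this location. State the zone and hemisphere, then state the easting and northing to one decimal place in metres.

Longitude 29.5328° lies in the 6° band [24°, 30°), giving zone 35; latitude is north of the equator, so 35N.
Zone 35 central meridian λ₀ = 6×35 − 183 = 27°; Δλ = +2.5328°.
Transverse Mercator on WGS84 with k₀ = 0.9996 gives E = 748756.531 m, N = 3115183.306 m.

Zone 35N: E 748756.5 m, N 3115183.3 m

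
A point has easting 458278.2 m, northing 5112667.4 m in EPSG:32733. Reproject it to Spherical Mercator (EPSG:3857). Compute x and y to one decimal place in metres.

x 1611728.1 m, y -5486822.8 m

Unproject from UTM 33S (λ₀ = 15°) → φ = -44.13799968°, λ = 14.47839980°.
Web Mercator (R = 6378137 m): x = 1611728.093 m, y = -5486822.846 m.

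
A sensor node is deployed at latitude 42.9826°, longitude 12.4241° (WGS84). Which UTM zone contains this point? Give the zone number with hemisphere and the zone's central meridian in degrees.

UTM zone = ⌊(λ + 180)/6⌋ + 1; 12.4241° ∈ [12°, 18°) → zone 33.
Hemisphere: N (φ ≥ 0).
Central meridian λ₀ = 6×33 − 183 = 15°.

Zone 33N, central meridian 15°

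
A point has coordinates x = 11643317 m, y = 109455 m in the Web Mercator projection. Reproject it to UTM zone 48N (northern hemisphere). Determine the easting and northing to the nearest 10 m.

Web Mercator inverse (R = 6378137 m) → φ = 0.98320274°, λ = 104.59369619°.
UTM 48N forward: E = 454794.789 m, N = 108676.301 m.

E 454790 m, N 108680 m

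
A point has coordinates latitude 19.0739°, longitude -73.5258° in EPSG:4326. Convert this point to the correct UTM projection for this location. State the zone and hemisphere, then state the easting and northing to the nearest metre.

Longitude -73.5258° lies in the 6° band [-78°, -72°), giving zone 18; latitude is north of the equator, so 18N.
Zone 18 central meridian λ₀ = 6×18 − 183 = -75°; Δλ = +1.4742°.
Transverse Mercator on WGS84 with k₀ = 0.9996 gives E = 655104.317 m, N = 2109656.526 m.

Zone 18N: E 655104 m, N 2109657 m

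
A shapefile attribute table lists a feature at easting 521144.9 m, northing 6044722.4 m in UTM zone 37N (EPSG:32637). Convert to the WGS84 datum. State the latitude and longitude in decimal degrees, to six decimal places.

lat 54.549600°, lon 39.326901°

Zone 37N: λ₀ = 39°, k₀ = 0.9996, false easting 500000 m.
Meridian distance M = (N − FN)/k₀ = 6047141.3 m.
Inverse transverse Mercator on WGS84 gives φ = 54.54960028°, λ = 39.32690056°.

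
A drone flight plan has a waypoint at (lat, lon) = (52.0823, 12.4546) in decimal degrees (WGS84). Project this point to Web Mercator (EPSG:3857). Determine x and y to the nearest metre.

Web Mercator is spherical with R = a = 6378137 m.
x = R·λ = 6378137 × 0.217373777 = 1386439.730 m.
y = R·ln tan(π/4 + φ/2) = 6378137 × 1.068496969 = 6815020.051 m.

x 1386440 m, y 6815020 m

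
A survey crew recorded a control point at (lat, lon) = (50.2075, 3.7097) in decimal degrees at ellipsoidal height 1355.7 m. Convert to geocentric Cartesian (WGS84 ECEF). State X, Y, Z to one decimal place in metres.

X 4082452.3 m, Y 264694.4 m, Z 4878634.5 m

WGS84: a = 6378137 m, e² = 0.006694380; N(φ) = a/√(1−e²sin²φ) = 6390778.588 m.
X = (N+h)·cosφ·cosλ = 4082452.269 m; Y = (N+h)·cosφ·sinλ = 264694.390 m; Z = (N(1−e²)+h)·sinφ = 4878634.489 m.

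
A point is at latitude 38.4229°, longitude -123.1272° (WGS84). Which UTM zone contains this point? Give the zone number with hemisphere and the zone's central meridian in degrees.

UTM zone = ⌊(λ + 180)/6⌋ + 1; -123.1272° ∈ [-126°, -120°) → zone 10.
Hemisphere: N (φ ≥ 0).
Central meridian λ₀ = 6×10 − 183 = -123°.

Zone 10N, central meridian -123°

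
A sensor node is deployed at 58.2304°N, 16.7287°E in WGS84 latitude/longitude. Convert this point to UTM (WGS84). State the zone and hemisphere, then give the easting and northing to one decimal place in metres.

Longitude 16.7287° lies in the 6° band [12°, 18°), giving zone 33; latitude is north of the equator, so 33N.
Zone 33 central meridian λ₀ = 6×33 − 183 = 15°; Δλ = +1.7287°.
Transverse Mercator on WGS84 with k₀ = 0.9996 gives E = 601518.064 m, N = 6455663.944 m.

Zone 33N: E 601518.1 m, N 6455663.9 m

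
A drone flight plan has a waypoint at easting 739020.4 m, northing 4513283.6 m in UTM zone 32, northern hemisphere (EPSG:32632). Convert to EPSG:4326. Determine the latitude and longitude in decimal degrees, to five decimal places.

Zone 32N: λ₀ = 9°, k₀ = 0.9996, false easting 500000 m.
Meridian distance M = (N − FN)/k₀ = 4515089.6 m.
Inverse transverse Mercator on WGS84 gives φ = 40.73579965°, λ = 11.83059954°.

lat 40.73580°, lon 11.83060°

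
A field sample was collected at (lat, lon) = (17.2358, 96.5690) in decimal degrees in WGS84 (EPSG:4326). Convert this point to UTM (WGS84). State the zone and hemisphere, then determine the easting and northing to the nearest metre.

Longitude 96.5690° lies in the 6° band [96°, 102°), giving zone 47; latitude is north of the equator, so 47N.
Zone 47 central meridian λ₀ = 6×47 − 183 = 99°; Δλ = -2.4310°.
Transverse Mercator on WGS84 with k₀ = 0.9996 gives E = 241497.884 m, N = 1907266.342 m.

Zone 47N: E 241498 m, N 1907266 m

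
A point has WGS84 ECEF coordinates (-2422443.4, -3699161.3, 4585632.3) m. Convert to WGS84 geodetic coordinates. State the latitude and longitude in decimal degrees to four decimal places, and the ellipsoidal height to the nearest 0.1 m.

lat 46.2344°, lon -123.2193°, h 3218.4 m

λ = atan2(Y, X) = -123.21930048°; p = √(X²+Y²) = 4421767.3 m.
Bowring's method on WGS84 (a = 6378137 m, b = 6356752.314 m) gives φ = 46.23440011°, h = 3218.369 m.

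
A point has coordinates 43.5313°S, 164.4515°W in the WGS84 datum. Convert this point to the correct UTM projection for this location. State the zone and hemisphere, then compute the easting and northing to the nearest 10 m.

Longitude -164.4515° lies in the 6° band [-168°, -162°), giving zone 3; latitude is south of the equator, so 3S.
Zone 3 central meridian λ₀ = 6×3 − 183 = -165°; Δλ = +0.5485°.
Transverse Mercator on WGS84 with k₀ = 0.9996 gives E = 544320.236 m, N = 5180036.378 m.

Zone 3S: E 544320 m, N 5180040 m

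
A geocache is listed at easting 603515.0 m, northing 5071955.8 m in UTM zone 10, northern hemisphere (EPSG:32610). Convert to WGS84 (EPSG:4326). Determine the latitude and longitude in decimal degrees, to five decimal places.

Zone 10N: λ₀ = -123°, k₀ = 0.9996, false easting 500000 m.
Meridian distance M = (N − FN)/k₀ = 5073985.4 m.
Inverse transverse Mercator on WGS84 gives φ = 45.79340029°, λ = -121.66810028°.

lat 45.79340°, lon -121.66810°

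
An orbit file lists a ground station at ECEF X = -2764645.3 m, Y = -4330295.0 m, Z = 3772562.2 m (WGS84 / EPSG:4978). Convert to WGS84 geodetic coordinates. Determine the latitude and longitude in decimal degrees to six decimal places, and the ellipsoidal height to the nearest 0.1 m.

λ = atan2(Y, X) = -122.55589963°; p = √(X²+Y²) = 5137579.0 m.
Bowring's method on WGS84 (a = 6378137 m, b = 6356752.314 m) gives φ = 36.47380011°, h = 3305.785 m.

lat 36.473800°, lon -122.555900°, h 3305.8 m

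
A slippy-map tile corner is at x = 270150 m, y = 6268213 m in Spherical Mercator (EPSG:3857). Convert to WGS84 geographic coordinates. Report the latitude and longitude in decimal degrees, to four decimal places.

lat 48.9608°, lon 2.4268°

R = 6378137 m. λ = x/R = 2.42679874°.
φ = 2·arctan(exp(y/R)) − 90° = 2·arctan(2.67183) − 90° = 48.96080242°.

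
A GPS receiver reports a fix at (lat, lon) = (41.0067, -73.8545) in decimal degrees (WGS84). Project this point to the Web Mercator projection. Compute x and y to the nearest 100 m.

x -8221400 m, y 5013300 m

Web Mercator is spherical with R = a = 6378137 m.
x = R·λ = 6378137 × -1.289004192 = -8221445.333 m.
y = R·ln tan(π/4 + φ/2) = 6378137 × 0.786017918 = 5013329.963 m.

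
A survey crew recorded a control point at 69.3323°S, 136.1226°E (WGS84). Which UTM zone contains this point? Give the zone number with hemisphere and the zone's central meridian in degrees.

UTM zone = ⌊(λ + 180)/6⌋ + 1; 136.1226° ∈ [132°, 138°) → zone 53.
Hemisphere: S (φ < 0).
Central meridian λ₀ = 6×53 − 183 = 135°.

Zone 53S, central meridian 135°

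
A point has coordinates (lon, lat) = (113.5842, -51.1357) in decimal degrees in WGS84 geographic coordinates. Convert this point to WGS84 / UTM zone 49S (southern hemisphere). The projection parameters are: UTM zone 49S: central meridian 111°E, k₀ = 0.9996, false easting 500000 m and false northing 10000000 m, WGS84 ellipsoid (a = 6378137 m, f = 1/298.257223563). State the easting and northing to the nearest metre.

E 680790 m, N 4331909 m

Zone 49 central meridian λ₀ = 6×49 − 183 = 111°; Δλ = +2.5842°.
Transverse Mercator on WGS84 with k₀ = 0.9996 gives E = 680789.840 m, N = 4331909.075 m.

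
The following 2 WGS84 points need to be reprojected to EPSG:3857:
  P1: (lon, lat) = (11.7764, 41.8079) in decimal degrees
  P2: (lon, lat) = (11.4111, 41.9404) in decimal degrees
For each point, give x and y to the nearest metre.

P1: x 1310943 m, y 5132247 m; P2: x 1270278 m, y 5152056 m

Web Mercator: x = R·λ, y = R·ln tan(π/4+φ/2), R = 6378137 m.
P1 (41.8079°, 11.7764°) → (1310942.851, 5132247.090) m.
P2 (41.9404°, 11.4111°) → (1270277.841, 5152055.830) m.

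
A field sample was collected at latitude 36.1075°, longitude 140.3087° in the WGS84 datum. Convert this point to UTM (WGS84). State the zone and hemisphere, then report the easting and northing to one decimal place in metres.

Longitude 140.3087° lies in the 6° band [138°, 144°), giving zone 54; latitude is north of the equator, so 54N.
Zone 54 central meridian λ₀ = 6×54 − 183 = 141°; Δλ = -0.6913°.
Transverse Mercator on WGS84 with k₀ = 0.9996 gives E = 437778.978 m, N = 3996093.090 m.

Zone 54N: E 437779.0 m, N 3996093.1 m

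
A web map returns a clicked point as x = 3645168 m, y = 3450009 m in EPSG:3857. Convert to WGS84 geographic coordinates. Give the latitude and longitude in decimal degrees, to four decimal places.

lat 29.5826°, lon 32.7451°

R = 6378137 m. λ = x/R = 32.74510128°.
φ = 2·arctan(exp(y/R)) − 90° = 2·arctan(1.71757) − 90° = 29.58259992°.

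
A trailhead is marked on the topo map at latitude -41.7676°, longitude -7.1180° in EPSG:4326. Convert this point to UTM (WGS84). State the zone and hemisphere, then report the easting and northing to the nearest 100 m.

Longitude -7.1180° lies in the 6° band [-12°, -6°), giving zone 29; latitude is south of the equator, so 29S.
Zone 29 central meridian λ₀ = 6×29 − 183 = -9°; Δλ = +1.8820°.
Transverse Mercator on WGS84 with k₀ = 0.9996 gives E = 656431.821 m, N = 5374314.681 m.

Zone 29S: E 656400 m, N 5374300 m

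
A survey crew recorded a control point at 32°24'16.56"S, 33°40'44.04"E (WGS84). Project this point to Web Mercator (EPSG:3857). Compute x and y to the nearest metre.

x 3749118 m, y -3816539 m

Web Mercator is spherical with R = a = 6378137 m.
x = R·λ = 6378137 × 0.587807693 = 3749117.998 m.
y = R·ln tan(π/4 + φ/2) = 6378137 × -0.598378277 = -3816538.630 m.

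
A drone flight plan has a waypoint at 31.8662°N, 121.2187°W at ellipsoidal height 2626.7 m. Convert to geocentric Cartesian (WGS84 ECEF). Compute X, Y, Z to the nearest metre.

X -2811363 m, Y -4638695 m, Z 3349227 m

WGS84: a = 6378137 m, e² = 0.006694380; N(φ) = a/√(1−e²sin²φ) = 6384095.643 m.
X = (N+h)·cosφ·cosλ = -2811363.310 m; Y = (N+h)·cosφ·sinλ = -4638695.171 m; Z = (N(1−e²)+h)·sinφ = 3349226.934 m.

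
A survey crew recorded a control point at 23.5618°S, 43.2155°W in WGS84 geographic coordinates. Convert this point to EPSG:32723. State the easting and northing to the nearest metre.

Zone 23 central meridian λ₀ = 6×23 − 183 = -45°; Δλ = +1.7845°.
Transverse Mercator on WGS84 with k₀ = 0.9996 gives E = 682132.870 m, N = 7393152.894 m.

E 682133 m, N 7393153 m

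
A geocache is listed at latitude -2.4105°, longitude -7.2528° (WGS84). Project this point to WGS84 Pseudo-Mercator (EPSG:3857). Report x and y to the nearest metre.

Web Mercator is spherical with R = a = 6378137 m.
x = R·λ = 6378137 × -0.126585240 = -807378.003 m.
y = R·ln tan(π/4 + φ/2) = 6378137 × -0.042083578 = -268414.826 m.

x -807378 m, y -268415 m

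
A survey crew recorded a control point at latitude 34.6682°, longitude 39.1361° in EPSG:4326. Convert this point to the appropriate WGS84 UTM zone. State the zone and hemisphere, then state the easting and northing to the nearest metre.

Zone 37N: E 512469 m, N 3836257 m

Longitude 39.1361° lies in the 6° band [36°, 42°), giving zone 37; latitude is north of the equator, so 37N.
Zone 37 central meridian λ₀ = 6×37 − 183 = 39°; Δλ = +0.1361°.
Transverse Mercator on WGS84 with k₀ = 0.9996 gives E = 512469.278 m, N = 3836257.136 m.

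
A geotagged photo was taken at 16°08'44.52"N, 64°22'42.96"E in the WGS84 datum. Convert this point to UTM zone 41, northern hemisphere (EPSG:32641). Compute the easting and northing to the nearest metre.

E 647403 m, N 1785545 m

Zone 41 central meridian λ₀ = 6×41 − 183 = 63°; Δλ = +1.3786°.
Transverse Mercator on WGS84 with k₀ = 0.9996 gives E = 647403.324 m, N = 1785545.209 m.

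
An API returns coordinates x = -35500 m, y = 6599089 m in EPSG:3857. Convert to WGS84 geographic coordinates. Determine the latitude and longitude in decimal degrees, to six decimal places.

R = 6378137 m. λ = x/R = -0.31890193°.
φ = 2·arctan(exp(y/R)) − 90° = 2·arctan(2.81410) − 90° = 50.87430059°.

lat 50.874301°, lon -0.318902°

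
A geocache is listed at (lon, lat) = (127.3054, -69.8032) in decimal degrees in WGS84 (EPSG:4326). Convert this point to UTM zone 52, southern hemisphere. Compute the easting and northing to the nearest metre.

Zone 52 central meridian λ₀ = 6×52 − 183 = 129°; Δλ = -1.6946°.
Transverse Mercator on WGS84 with k₀ = 0.9996 gives E = 434712.655 m, N = 2255167.046 m.

E 434713 m, N 2255167 m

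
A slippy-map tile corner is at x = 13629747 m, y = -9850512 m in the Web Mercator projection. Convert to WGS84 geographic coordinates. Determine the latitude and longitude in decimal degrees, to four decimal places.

R = 6378137 m. λ = x/R = 122.43810049°.
φ = 2·arctan(exp(y/R)) − 90° = 2·arctan(0.21344) − 90° = -65.90360016°.

lat -65.9036°, lon 122.4381°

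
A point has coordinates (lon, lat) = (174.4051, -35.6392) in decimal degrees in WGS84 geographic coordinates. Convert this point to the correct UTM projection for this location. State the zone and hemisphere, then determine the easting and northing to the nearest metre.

Zone 60S: E 265041 m, N 6052967 m

Longitude 174.4051° lies in the 6° band [174°, 180°), giving zone 60; latitude is south of the equator, so 60S.
Zone 60 central meridian λ₀ = 6×60 − 183 = 177°; Δλ = -2.5949°.
Transverse Mercator on WGS84 with k₀ = 0.9996 gives E = 265041.188 m, N = 6052966.898 m.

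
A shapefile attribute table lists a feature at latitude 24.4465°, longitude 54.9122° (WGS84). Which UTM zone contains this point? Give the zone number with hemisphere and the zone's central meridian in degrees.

Zone 40N, central meridian 57°

UTM zone = ⌊(λ + 180)/6⌋ + 1; 54.9122° ∈ [54°, 60°) → zone 40.
Hemisphere: N (φ ≥ 0).
Central meridian λ₀ = 6×40 − 183 = 57°.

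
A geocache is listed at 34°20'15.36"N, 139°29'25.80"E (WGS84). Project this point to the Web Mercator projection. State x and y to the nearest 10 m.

x 15528010 m, y 4074220 m

Web Mercator is spherical with R = a = 6378137 m.
x = R·λ = 6378137 × 2.434568500 = 15528011.430 m.
y = R·ln tan(π/4 + φ/2) = 6378137 × 0.638779638 = 4074224.043 m.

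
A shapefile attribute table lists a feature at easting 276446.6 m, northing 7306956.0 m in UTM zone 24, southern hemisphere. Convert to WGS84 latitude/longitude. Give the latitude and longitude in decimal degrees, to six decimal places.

lat -24.334600°, lon -41.203300°

Zone 24S: λ₀ = -39°, k₀ = 0.9996, false easting 500000 m, false northing 10000000 m.
Meridian distance M = (N − FN)/k₀ = -2694121.6 m.
Inverse transverse Mercator on WGS84 gives φ = -24.33459988°, λ = -41.20329978°.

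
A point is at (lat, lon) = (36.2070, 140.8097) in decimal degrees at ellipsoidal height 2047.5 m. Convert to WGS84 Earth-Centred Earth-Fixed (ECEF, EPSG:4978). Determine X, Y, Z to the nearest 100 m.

WGS84: a = 6378137 m, e² = 0.006694380; N(φ) = a/√(1−e²sin²φ) = 6385599.358 m.
X = (N+h)·cosφ·cosλ = -3994705.656 m; Y = (N+h)·cosφ·sinλ = 3256876.448 m; Z = (N(1−e²)+h)·sinφ = 3747958.953 m.

X -3994700 m, Y 3256900 m, Z 3748000 m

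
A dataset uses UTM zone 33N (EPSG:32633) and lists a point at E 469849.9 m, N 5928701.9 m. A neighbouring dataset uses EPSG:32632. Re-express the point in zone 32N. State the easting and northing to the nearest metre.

UTM 33N → geographic: φ = 53.50639983°, λ = 14.54540039°.
UTM 32N (λ₀ = 9°) forward: E = 867616.579 m, N = 5942926.669 m.

E 867617 m, N 5942927 m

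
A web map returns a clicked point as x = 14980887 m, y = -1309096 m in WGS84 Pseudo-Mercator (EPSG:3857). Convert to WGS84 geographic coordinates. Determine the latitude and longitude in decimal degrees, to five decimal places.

lat -11.67810°, lon 134.57560°

R = 6378137 m. λ = x/R = 134.57559762°.
φ = 2·arctan(exp(y/R)) − 90° = 2·arctan(0.81445) − 90° = -11.67810192°.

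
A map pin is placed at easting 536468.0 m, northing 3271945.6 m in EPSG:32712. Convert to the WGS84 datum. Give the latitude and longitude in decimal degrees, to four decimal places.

lat -60.6865°, lon -110.3323°

Zone 12S: λ₀ = -111°, k₀ = 0.9996, false easting 500000 m, false northing 10000000 m.
Meridian distance M = (N − FN)/k₀ = -6730746.7 m.
Inverse transverse Mercator on WGS84 gives φ = -60.68649998°, λ = -110.33230079°.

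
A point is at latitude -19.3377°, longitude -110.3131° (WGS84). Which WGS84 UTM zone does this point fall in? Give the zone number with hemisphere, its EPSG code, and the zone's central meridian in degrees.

Zone 12S (EPSG:32712), central meridian -111°

UTM zone = ⌊(λ + 180)/6⌋ + 1; -110.3131° ∈ [-114°, -108°) → zone 12.
Hemisphere: S (φ < 0).
Central meridian λ₀ = 6×12 − 183 = -111°.
EPSG code: 32712.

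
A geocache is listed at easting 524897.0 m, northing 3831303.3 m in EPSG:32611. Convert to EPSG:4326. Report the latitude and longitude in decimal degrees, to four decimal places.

lat 34.6233°, lon -116.7284°

Zone 11N: λ₀ = -117°, k₀ = 0.9996, false easting 500000 m.
Meridian distance M = (N − FN)/k₀ = 3832836.4 m.
Inverse transverse Mercator on WGS84 gives φ = 34.62330008°, λ = -116.72840030°.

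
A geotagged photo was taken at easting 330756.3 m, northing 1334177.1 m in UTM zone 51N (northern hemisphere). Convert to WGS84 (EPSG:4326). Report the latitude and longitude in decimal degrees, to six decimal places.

Zone 51N: λ₀ = 123°, k₀ = 0.9996, false easting 500000 m.
Meridian distance M = (N − FN)/k₀ = 1334711.0 m.
Inverse transverse Mercator on WGS84 gives φ = 12.06460020°, λ = 121.44509977°.

lat 12.064600°, lon 121.445100°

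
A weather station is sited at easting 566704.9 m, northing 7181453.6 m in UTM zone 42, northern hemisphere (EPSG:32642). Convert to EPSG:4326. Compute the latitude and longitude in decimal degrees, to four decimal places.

Zone 42N: λ₀ = 69°, k₀ = 0.9996, false easting 500000 m.
Meridian distance M = (N − FN)/k₀ = 7184327.3 m.
Inverse transverse Mercator on WGS84 gives φ = 64.75109976°, λ = 70.40159981°.

lat 64.7511°, lon 70.4016°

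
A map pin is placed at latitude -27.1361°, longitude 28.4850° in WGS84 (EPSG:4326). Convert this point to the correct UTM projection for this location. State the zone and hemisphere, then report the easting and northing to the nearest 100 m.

Zone 35S: E 647200 m, N 6997600 m

Longitude 28.4850° lies in the 6° band [24°, 30°), giving zone 35; latitude is south of the equator, so 35S.
Zone 35 central meridian λ₀ = 6×35 − 183 = 27°; Δλ = +1.4850°.
Transverse Mercator on WGS84 with k₀ = 0.9996 gives E = 647166.456 m, N = 6997620.300 m.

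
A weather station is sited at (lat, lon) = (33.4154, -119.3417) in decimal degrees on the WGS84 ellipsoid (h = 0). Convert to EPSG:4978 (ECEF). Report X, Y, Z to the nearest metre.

WGS84: a = 6378137 m, e² = 0.006694380; N(φ) = a/√(1−e²sin²φ) = 6384621.468 m.
X = (N+h)·cosφ·cosλ = -2611419.624 m; Y = (N+h)·cosφ·sinλ = -4645569.470 m; Z = (N(1−e²)+h)·sinφ = 3492505.943 m.

X -2611420 m, Y -4645569 m, Z 3492506 m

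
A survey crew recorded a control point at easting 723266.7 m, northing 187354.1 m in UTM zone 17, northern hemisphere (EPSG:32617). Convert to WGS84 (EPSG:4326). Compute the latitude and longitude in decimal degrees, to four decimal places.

lat 1.6940°, lon -78.9931°

Zone 17N: λ₀ = -81°, k₀ = 0.9996, false easting 500000 m.
Meridian distance M = (N − FN)/k₀ = 187429.1 m.
Inverse transverse Mercator on WGS84 gives φ = 1.69400024°, λ = -78.99309967°.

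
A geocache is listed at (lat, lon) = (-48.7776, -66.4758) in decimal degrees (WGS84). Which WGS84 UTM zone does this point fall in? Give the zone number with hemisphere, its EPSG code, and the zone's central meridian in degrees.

UTM zone = ⌊(λ + 180)/6⌋ + 1; -66.4758° ∈ [-72°, -66°) → zone 19.
Hemisphere: S (φ < 0).
Central meridian λ₀ = 6×19 − 183 = -69°.
EPSG code: 32719.

Zone 19S (EPSG:32719), central meridian -69°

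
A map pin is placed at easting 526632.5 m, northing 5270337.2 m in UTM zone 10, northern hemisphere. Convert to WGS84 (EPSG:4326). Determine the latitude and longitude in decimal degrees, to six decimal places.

lat 47.585900°, lon -122.645799°

Zone 10N: λ₀ = -123°, k₀ = 0.9996, false easting 500000 m.
Meridian distance M = (N − FN)/k₀ = 5272446.2 m.
Inverse transverse Mercator on WGS84 gives φ = 47.58590023°, λ = -122.64579947°.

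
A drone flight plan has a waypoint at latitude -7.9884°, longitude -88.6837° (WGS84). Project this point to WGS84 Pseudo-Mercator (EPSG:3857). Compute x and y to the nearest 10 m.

x -9872220 m, y -892160 m

Web Mercator is spherical with R = a = 6378137 m.
x = R·λ = 6378137 × -1.547822558 = -9872224.326 m.
y = R·ln tan(π/4 + φ/2) = 6378137 × -0.139877800 = -892159.773 m.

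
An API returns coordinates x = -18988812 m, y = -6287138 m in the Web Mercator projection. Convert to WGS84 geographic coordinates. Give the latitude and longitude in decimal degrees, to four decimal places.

lat -49.0723°, lon -170.5794°

R = 6378137 m. λ = x/R = -170.57940047°.
φ = 2·arctan(exp(y/R)) − 90° = 2·arctan(0.37317) − 90° = -49.07229937°.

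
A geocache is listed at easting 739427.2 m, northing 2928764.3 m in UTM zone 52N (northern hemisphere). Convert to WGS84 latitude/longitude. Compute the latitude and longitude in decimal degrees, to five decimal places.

lat 26.45910°, lon 131.40140°

Zone 52N: λ₀ = 129°, k₀ = 0.9996, false easting 500000 m.
Meridian distance M = (N − FN)/k₀ = 2929936.3 m.
Inverse transverse Mercator on WGS84 gives φ = 26.45909978°, λ = 131.40139953°.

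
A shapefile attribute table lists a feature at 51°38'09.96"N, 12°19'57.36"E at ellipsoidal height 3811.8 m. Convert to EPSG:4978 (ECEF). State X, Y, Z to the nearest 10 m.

X 3877560 m, Y 847760 m, Z 4980760 m

WGS84: a = 6378137 m, e² = 0.006694380; N(φ) = a/√(1−e²sin²φ) = 6391302.677 m.
X = (N+h)·cosφ·cosλ = 3877561.269 m; Y = (N+h)·cosφ·sinλ = 847756.496 m; Z = (N(1−e²)+h)·sinφ = 4980763.493 m.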